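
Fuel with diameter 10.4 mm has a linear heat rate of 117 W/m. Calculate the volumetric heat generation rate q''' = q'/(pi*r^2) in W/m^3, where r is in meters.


r = D / 2 / 1000 = 10.4 / 2 / 1000 = 0.0052 m
q''' = q' / (pi * r^2)
q''' = 117 / (pi * 0.0052^2)
q''' = 1.3773e+06 W/m^3

1.3773e+06


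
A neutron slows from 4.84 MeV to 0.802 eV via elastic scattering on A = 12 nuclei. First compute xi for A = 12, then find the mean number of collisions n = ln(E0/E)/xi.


xi = 1 + (A-1)^2/(2A)*ln((A-1)/(A+1)) = 0.1577690 (for A = 12)
n = ln(E0/E) / xi
n = ln(4.84e6 / 0.802) / 0.1577690
n = ln(6.034913e+06) / 0.1577690 = 98.962

98.962


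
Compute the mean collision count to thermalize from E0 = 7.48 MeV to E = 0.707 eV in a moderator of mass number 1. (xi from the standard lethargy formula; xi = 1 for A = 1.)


xi = 1 + (A-1)^2/(2A)*ln((A-1)/(A+1)) = 1 (for A = 1)
n = ln(E0/E) / xi
n = ln(7.48e6 / 0.707) / 1
n = ln(1.057992e+07) / 1 = 16.174

16.174


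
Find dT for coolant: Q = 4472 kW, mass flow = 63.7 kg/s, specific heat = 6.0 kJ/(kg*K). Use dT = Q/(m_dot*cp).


dT = Q / (m_dot * cp)
dT = 4472 / (63.7 * 6.0)
dT = 11.701 C

11.701


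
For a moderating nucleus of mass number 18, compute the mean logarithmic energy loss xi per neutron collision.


xi = 1 + (A-1)^2/(2A) * ln((A-1)/(A+1))
xi = 1 + (18-1)^2/(2*18) * ln((18-1)/(18 +1))
xi = 0.10711

0.10711


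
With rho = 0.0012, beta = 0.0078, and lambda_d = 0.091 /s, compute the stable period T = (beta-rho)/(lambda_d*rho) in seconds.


T = (beta - rho) / (lambda_d * rho)
T = (0.0078 - 0.0012) / (0.091 * 0.0012)
T = 60.440 s

60.440


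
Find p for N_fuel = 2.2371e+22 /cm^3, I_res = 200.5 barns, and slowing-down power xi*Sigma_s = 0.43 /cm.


p = exp(-N * I * 1e-24 / (xi*Sigma_s))
p = exp(-2.2371e+22 * 200.5 * 1e-24 / 0.43)
p = 2.9500e-05

2.9500e-05


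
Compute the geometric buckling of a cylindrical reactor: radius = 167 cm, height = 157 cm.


B^2 = (2.405/R)^2 + (pi/H)^2
B^2 = (2.405/167)^2 + (pi/157)^2
B^2 = 6.0780e-04 /cm^2

6.0780e-04


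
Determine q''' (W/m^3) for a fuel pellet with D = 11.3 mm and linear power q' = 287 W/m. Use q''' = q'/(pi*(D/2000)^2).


r = D / 2 / 1000 = 11.3 / 2 / 1000 = 0.00565 m
q''' = q' / (pi * r^2)
q''' = 287 / (pi * 0.00565^2)
q''' = 2.8618e+06 W/m^3

2.8618e+06


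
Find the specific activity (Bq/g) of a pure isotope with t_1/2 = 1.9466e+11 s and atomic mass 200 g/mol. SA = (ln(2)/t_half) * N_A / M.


lambda = ln(2) / t_half = ln(2) / 1.9466e+11 = 3.560810e-12 /s
SA = lambda * N_A / M
SA = 3.560810e-12 * 6.022e23 / 200
SA = 1.0722e+10 Bq/g

1.0722e+10


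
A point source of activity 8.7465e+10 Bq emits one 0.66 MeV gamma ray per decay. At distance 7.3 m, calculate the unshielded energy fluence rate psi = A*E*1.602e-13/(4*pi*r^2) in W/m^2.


psi = A * E * 1.602e-13 / (4*pi*r^2)
psi = 8.7465e+10 * 0.66 * 1.602e-13 / (4*pi*7.3^2)
psi = 1.3810e-05 W/m^2

1.3810e-05


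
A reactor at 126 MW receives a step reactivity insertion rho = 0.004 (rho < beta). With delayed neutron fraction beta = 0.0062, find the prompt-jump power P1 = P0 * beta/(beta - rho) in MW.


P1/P0 = beta / (beta - rho)
P1/P0 = 0.0062 / (0.0062 - 0.004) = 2.818182
P1 = 126 * 2.818182 = 355.09 MW

355.09


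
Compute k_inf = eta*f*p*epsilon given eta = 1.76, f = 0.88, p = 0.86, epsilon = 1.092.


k_inf = eta * f * p * epsilon
k_inf = 1.76 * 0.88 * 0.86 * 1.092
k_inf = 1.4545

1.4545


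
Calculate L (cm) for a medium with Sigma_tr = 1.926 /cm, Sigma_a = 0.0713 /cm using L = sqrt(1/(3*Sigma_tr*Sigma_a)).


D = 1 / (3 * Sigma_tr) = 1 / (3 * 1.926) = 0.1730703 cm
L = sqrt(D / Sigma_a)
L = sqrt(0.1730703 / 0.0713)
L = 1.5580 cm

1.5580


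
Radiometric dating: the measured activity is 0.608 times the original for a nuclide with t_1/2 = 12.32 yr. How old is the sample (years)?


lambda = ln(2) / t_half = ln(2) / 12.32 = 0.05626195 /yr
t = -ln(A/A0) / lambda
t = -ln(0.608) / 0.05626195
t = 8.8440 yr

8.8440


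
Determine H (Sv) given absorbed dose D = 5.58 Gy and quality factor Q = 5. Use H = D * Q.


H = D * Q
H = 5.58 * 5
H = 27.900 Sv

27.900


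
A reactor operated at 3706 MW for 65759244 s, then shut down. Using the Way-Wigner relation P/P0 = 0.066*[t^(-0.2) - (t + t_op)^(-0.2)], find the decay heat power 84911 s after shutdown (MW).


P/P0 = 0.066 * [t^(-0.2) - (t + t_op)^(-0.2)]
P/P0 = 0.066 * [84911^(-0.2) - (84911 + 65759244)^(-0.2)]
P/P0 = 0.066 * [0.1033254 - 0.02730842] = 0.005017121
P = 3706 * 0.005017121 = 18.593 MW

18.593


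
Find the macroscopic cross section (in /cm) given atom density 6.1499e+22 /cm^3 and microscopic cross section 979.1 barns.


Sigma = N * sigma_barns * 1e-24
Sigma = 6.1499e+22 * 979.1 * 1e-24
Sigma = 60.214 /cm

60.214


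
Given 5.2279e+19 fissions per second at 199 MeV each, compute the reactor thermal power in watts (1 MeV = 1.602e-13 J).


P = fission_rate * E_MeV * 1.602e-13
P = 5.2279e+19 * 199 * 1.602e-13
P = 1.6666e+09 W

1.6666e+09


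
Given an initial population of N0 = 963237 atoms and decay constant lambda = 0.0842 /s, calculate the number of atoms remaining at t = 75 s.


N = N0 * exp(-lambda * t)
N = 963237 * exp(-0.0842 * 75)
N = 1742.5

1742.5


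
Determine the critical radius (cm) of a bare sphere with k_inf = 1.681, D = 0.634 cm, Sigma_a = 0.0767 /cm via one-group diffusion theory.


L^2 = D / Sigma_a = 0.634 / 0.0767 = 8.265971 cm^2
B_m^2 = (k_inf - 1) / L^2 = (1.681 - 1) / 8.265971 = 0.08238597 /cm^2
For a bare sphere: B_g = pi/R, so R_c = pi / sqrt(B_m^2)
R_c = pi / sqrt(0.08238597) = 10.945 cm

10.945


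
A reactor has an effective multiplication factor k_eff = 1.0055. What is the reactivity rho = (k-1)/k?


rho = (k_eff - 1) / k_eff
rho = (1.0055 - 1) / 1.0055
rho = 0.0054699

0.0054699


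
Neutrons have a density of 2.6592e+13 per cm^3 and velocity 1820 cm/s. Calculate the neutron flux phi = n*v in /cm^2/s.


phi = n * v
phi = 2.6592e+13 * 1820
phi = 4.8397e+16 /cm^2/s

4.8397e+16


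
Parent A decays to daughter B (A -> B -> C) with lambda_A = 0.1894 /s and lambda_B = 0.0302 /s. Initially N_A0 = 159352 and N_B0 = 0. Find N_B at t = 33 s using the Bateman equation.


N_B(t) = lambda_A * N_A0 / (lambda_B - lambda_A) * [exp(-lambda_A*t) - exp(-lambda_B*t)]
exp(-0.1894*33) = 0.001930068; exp(-0.0302*33) = 0.3691324
N_B = 0.1894 * 159352 / (0.0302 - 0.1894) * (0.001930068 - 0.3691324)
N_B = 69615

69615


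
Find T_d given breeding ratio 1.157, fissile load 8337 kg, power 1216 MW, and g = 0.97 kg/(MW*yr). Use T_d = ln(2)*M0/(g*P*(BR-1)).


Breeding gain G = BR - 1 = 1.157 - 1 = 0.157
Fissile production rate = g * P * G = 0.97 * 1216 * 0.157 = 185.18464 kg/yr
T_d = ln(2) * M0 / (g * P * G)
T_d = ln(2) * 8337 / 185.18464 = 31.205 yr

31.205


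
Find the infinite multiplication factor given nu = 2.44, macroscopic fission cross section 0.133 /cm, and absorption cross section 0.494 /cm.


k_inf = nu * Sigma_f / Sigma_a
k_inf = 2.44 * 0.133 / 0.494
k_inf = 0.65692

0.65692


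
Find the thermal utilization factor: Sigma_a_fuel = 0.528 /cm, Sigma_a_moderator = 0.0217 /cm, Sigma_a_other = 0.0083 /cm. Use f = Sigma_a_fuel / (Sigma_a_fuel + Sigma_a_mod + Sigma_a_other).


f = Sigma_a_fuel / (Sigma_a_fuel + Sigma_a_mod + Sigma_a_other)
f = 0.528 / (0.528 + 0.0217 + 0.0083)
f = 0.94624

0.94624


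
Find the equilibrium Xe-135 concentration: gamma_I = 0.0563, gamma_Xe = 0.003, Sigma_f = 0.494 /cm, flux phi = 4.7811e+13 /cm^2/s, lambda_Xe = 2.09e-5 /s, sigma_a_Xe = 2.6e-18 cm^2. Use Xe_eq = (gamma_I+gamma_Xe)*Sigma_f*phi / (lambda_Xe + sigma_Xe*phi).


Xe_eq = (gamma_I + gamma_Xe) * Sigma_f * phi / (lambda_Xe + sigma_Xe * phi)
Numerator = (0.0563 + 0.003) * 0.494 * 4.7811e+13 = 1.400585e+12
Denominator = 2.09e-5 + 2.6e-18 * 4.7811e+13 = 1.452086e-04
Xe_eq = 1.400585e+12 / 1.452086e-04 = 9.6453e+15 /cm^3

9.6453e+15


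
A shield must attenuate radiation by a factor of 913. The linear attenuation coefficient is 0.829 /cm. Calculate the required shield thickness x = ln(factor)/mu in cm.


x = ln(factor) / mu
x = ln(913) / 0.829
x = 8.2228 cm

8.2228


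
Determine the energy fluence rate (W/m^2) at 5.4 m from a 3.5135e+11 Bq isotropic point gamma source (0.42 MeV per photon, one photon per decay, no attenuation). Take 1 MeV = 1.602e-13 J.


psi = A * E * 1.602e-13 / (4*pi*r^2)
psi = 3.5135e+11 * 0.42 * 1.602e-13 / (4*pi*5.4^2)
psi = 6.4514e-05 W/m^2

6.4514e-05


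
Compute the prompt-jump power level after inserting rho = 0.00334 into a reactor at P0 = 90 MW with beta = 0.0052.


P1/P0 = beta / (beta - rho)
P1/P0 = 0.0052 / (0.0052 - 0.00334) = 2.795699
P1 = 90 * 2.795699 = 251.61 MW

251.61


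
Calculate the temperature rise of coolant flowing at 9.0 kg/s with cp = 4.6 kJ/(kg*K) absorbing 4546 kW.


dT = Q / (m_dot * cp)
dT = 4546 / (9.0 * 4.6)
dT = 109.81 C

109.81


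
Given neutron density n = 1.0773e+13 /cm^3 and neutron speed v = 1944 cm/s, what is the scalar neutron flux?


phi = n * v
phi = 1.0773e+13 * 1944
phi = 2.0943e+16 /cm^2/s

2.0943e+16


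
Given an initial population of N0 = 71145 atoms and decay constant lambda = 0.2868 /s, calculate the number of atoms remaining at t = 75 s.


N = N0 * exp(-lambda * t)
N = 71145 * exp(-0.2868 * 75)
N = 3.2394e-05

3.2394e-05


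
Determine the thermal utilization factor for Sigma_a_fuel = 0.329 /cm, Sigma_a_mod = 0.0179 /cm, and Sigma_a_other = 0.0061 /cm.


f = Sigma_a_fuel / (Sigma_a_fuel + Sigma_a_mod + Sigma_a_other)
f = 0.329 / (0.329 + 0.0179 + 0.0061)
f = 0.93201

0.93201


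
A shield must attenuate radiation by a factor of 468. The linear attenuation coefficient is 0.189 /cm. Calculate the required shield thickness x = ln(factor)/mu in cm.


x = ln(factor) / mu
x = ln(468) / 0.189
x = 32.532 cm

32.532


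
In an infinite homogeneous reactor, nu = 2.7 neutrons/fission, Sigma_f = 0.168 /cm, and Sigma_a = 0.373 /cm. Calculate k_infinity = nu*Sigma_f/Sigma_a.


k_inf = nu * Sigma_f / Sigma_a
k_inf = 2.7 * 0.168 / 0.373
k_inf = 1.2161

1.2161


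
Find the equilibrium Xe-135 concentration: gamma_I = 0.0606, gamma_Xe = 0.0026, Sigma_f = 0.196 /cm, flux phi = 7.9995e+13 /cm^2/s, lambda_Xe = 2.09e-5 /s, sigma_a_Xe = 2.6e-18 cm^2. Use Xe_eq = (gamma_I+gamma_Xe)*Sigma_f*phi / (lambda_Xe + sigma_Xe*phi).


Xe_eq = (gamma_I + gamma_Xe) * Sigma_f * phi / (lambda_Xe + sigma_Xe * phi)
Numerator = (0.0606 + 0.0026) * 0.196 * 7.9995e+13 = 9.909141e+11
Denominator = 2.09e-5 + 2.6e-18 * 7.9995e+13 = 2.288870e-04
Xe_eq = 9.909141e+11 / 2.288870e-04 = 4.3293e+15 /cm^3

4.3293e+15


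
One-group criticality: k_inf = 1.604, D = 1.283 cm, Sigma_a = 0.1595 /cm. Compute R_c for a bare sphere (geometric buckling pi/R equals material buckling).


L^2 = D / Sigma_a = 1.283 / 0.1595 = 8.043887 cm^2
B_m^2 = (k_inf - 1) / L^2 = (1.604 - 1) / 8.043887 = 0.07508808 /cm^2
For a bare sphere: B_g = pi/R, so R_c = pi / sqrt(B_m^2)
R_c = pi / sqrt(0.07508808) = 11.465 cm

11.465


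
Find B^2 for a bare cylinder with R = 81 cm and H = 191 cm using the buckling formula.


B^2 = (2.405/R)^2 + (pi/H)^2
B^2 = (2.405/81)^2 + (pi/191)^2
B^2 = 0.0011521 /cm^2

0.0011521


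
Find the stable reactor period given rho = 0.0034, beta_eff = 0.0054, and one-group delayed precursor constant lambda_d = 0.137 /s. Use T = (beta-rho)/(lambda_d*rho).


T = (beta - rho) / (lambda_d * rho)
T = (0.0054 - 0.0034) / (0.137 * 0.0034)
T = 4.2937 s

4.2937


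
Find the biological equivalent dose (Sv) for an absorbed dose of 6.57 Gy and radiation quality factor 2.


H = D * Q
H = 6.57 * 2
H = 13.140 Sv

13.140


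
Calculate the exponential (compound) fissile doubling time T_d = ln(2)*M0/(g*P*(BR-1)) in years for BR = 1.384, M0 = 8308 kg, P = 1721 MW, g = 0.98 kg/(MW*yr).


Breeding gain G = BR - 1 = 1.384 - 1 = 0.384
Fissile production rate = g * P * G = 0.98 * 1721 * 0.384 = 647.64672 kg/yr
T_d = ln(2) * M0 / (g * P * G)
T_d = ln(2) * 8308 / 647.64672 = 8.8917 yr

8.8917


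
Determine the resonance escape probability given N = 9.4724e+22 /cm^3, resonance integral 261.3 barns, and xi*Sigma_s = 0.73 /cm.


p = exp(-N * I * 1e-24 / (xi*Sigma_s))
p = exp(-9.4724e+22 * 261.3 * 1e-24 / 0.73)
p = 1.8828e-15

1.8828e-15


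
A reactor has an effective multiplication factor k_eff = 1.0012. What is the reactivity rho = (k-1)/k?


rho = (k_eff - 1) / k_eff
rho = (1.0012 - 1) / 1.0012
rho = 0.0011986

0.0011986


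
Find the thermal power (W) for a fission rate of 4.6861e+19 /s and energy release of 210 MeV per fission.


P = fission_rate * E_MeV * 1.602e-13
P = 4.6861e+19 * 210 * 1.602e-13
P = 1.5765e+09 W

1.5765e+09


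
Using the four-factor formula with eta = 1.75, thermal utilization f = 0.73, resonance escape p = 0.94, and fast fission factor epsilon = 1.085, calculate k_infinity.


k_inf = eta * f * p * epsilon
k_inf = 1.75 * 0.73 * 0.94 * 1.085
k_inf = 1.3029

1.3029


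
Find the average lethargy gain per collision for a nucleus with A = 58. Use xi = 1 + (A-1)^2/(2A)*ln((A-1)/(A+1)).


xi = 1 + (A-1)^2/(2A) * ln((A-1)/(A+1))
xi = 1 + (58-1)^2/(2*58) * ln((58-1)/(58 +1))
xi = 0.034090

0.034090


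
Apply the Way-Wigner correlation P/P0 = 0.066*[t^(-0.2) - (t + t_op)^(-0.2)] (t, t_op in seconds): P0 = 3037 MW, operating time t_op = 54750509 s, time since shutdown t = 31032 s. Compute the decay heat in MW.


P/P0 = 0.066 * [t^(-0.2) - (t + t_op)^(-0.2)]
P/P0 = 0.066 * [31032^(-0.2) - (31032 + 54750509)^(-0.2)]
P/P0 = 0.066 * [0.1263683 - 0.02833173] = 0.006470414
P = 3037 * 0.006470414 = 19.651 MW

19.651


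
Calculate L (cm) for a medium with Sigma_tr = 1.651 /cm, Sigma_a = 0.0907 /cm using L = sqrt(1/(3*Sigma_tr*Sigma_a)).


D = 1 / (3 * Sigma_tr) = 1 / (3 * 1.651) = 0.2018978 cm
L = sqrt(D / Sigma_a)
L = sqrt(0.2018978 / 0.0907)
L = 1.4920 cm

1.4920


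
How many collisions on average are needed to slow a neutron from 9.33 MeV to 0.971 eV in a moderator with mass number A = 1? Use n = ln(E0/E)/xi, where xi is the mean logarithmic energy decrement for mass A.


xi = 1 + (A-1)^2/(2A)*ln((A-1)/(A+1)) = 1 (for A = 1)
n = ln(E0/E) / xi
n = ln(9.33e6 / 0.971) / 1
n = ln(9.608651e+06) / 1 = 16.078

16.078


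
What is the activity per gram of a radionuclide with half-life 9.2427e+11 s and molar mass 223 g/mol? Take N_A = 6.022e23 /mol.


lambda = ln(2) / t_half = ln(2) / 9.2427e+11 = 7.499401e-13 /s
SA = lambda * N_A / M
SA = 7.499401e-13 * 6.022e23 / 223
SA = 2.0252e+09 Bq/g

2.0252e+09


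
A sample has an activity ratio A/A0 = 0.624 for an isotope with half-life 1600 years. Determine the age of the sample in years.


lambda = ln(2) / t_half = ln(2) / 1600 = 4.332170e-04 /yr
t = -ln(A/A0) / lambda
t = -ln(0.624) / 4.332170e-04
t = 1088.6 yr

1088.6


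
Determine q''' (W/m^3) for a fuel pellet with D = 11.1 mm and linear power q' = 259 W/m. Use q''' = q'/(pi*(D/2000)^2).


r = D / 2 / 1000 = 11.1 / 2 / 1000 = 0.00555 m
q''' = q' / (pi * r^2)
q''' = 259 / (pi * 0.00555^2)
q''' = 2.6765e+06 W/m^3

2.6765e+06


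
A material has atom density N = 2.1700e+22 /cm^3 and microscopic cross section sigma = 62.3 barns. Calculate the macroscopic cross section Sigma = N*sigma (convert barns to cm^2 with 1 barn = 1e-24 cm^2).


Sigma = N * sigma_barns * 1e-24
Sigma = 2.1700e+22 * 62.3 * 1e-24
Sigma = 1.3519 /cm

1.3519


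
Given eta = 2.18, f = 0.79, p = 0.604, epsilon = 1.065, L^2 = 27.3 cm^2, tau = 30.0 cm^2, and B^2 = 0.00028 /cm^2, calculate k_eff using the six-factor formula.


k_inf = eta*f*p*eps = 2.18*0.79*0.604*1.065 = 1.107822
P_TNL = 1/(1 + L^2*B^2) = 1/(1 + 27.3*0.00028) = 0.9924140
P_FNL = exp(-B^2*tau) = exp(-0.00028*30.0) = 0.9916352
k_eff = k_inf * P_TNL * P_FNL = 1.107822 * 0.9924140 * 0.9916352
k_eff = 1.0902

1.0902


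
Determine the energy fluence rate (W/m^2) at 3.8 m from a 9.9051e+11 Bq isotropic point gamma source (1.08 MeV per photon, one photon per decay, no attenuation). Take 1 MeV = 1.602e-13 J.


psi = A * E * 1.602e-13 / (4*pi*r^2)
psi = 9.9051e+11 * 1.08 * 1.602e-13 / (4*pi*3.8^2)
psi = 9.4443e-04 W/m^2

9.4443e-04


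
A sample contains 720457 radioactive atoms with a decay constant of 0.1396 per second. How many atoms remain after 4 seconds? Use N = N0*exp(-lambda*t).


N = N0 * exp(-lambda * t)
N = 720457 * exp(-0.1396 * 4)
N = 412191

412191


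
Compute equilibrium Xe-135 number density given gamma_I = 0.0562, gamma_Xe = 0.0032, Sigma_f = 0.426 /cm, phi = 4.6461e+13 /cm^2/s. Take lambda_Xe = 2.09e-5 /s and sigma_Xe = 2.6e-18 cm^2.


Xe_eq = (gamma_I + gamma_Xe) * Sigma_f * phi / (lambda_Xe + sigma_Xe * phi)
Numerator = (0.0562 + 0.0032) * 0.426 * 4.6461e+13 = 1.175668e+12
Denominator = 2.09e-5 + 2.6e-18 * 4.6461e+13 = 1.416986e-04
Xe_eq = 1.175668e+12 / 1.416986e-04 = 8.2970e+15 /cm^3

8.2970e+15


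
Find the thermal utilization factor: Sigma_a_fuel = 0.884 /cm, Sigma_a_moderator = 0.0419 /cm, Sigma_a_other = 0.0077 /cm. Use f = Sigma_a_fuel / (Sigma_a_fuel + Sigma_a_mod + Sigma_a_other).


f = Sigma_a_fuel / (Sigma_a_fuel + Sigma_a_mod + Sigma_a_other)
f = 0.884 / (0.884 + 0.0419 + 0.0077)
f = 0.94687

0.94687


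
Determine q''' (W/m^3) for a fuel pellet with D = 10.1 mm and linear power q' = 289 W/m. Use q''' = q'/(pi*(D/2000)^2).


r = D / 2 / 1000 = 10.1 / 2 / 1000 = 0.00505 m
q''' = q' / (pi * r^2)
q''' = 289 / (pi * 0.00505^2)
q''' = 3.6072e+06 W/m^3

3.6072e+06


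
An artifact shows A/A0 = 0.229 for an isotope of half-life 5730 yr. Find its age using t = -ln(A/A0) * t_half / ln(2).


lambda = ln(2) / t_half = ln(2) / 5730 = 1.209681e-04 /yr
t = -ln(A/A0) / lambda
t = -ln(0.229) / 1.209681e-04
t = 12185 yr

12185


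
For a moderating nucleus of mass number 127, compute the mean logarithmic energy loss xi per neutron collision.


xi = 1 + (A-1)^2/(2A) * ln((A-1)/(A+1))
xi = 1 + (127-1)^2/(2*127) * ln((127-1)/(127 +1))
xi = 0.015666

0.015666


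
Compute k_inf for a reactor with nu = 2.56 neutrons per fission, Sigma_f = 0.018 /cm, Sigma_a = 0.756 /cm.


k_inf = nu * Sigma_f / Sigma_a
k_inf = 2.56 * 0.018 / 0.756
k_inf = 0.060952

0.060952


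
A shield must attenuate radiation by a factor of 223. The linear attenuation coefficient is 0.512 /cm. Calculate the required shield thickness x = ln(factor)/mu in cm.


x = ln(factor) / mu
x = ln(223) / 0.512
x = 10.561 cm

10.561


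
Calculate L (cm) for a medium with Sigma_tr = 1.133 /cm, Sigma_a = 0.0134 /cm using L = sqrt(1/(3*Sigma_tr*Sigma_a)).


D = 1 / (3 * Sigma_tr) = 1 / (3 * 1.133) = 0.2942042 cm
L = sqrt(D / Sigma_a)
L = sqrt(0.2942042 / 0.0134)
L = 4.6857 cm

4.6857


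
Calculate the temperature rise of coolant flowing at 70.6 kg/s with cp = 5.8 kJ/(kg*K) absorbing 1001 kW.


dT = Q / (m_dot * cp)
dT = 1001 / (70.6 * 5.8)
dT = 2.4446 C

2.4446


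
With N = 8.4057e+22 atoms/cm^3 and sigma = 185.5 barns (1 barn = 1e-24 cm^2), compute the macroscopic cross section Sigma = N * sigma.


Sigma = N * sigma_barns * 1e-24
Sigma = 8.4057e+22 * 185.5 * 1e-24
Sigma = 15.593 /cm

15.593


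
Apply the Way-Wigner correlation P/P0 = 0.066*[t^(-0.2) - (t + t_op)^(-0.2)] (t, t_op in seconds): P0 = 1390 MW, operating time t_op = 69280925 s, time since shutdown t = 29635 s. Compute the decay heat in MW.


P/P0 = 0.066 * [t^(-0.2) - (t + t_op)^(-0.2)]
P/P0 = 0.066 * [29635^(-0.2) - (29635 + 69280925)^(-0.2)]
P/P0 = 0.066 * [0.1275378 - 0.02702963] = 0.006633539
P = 1390 * 0.006633539 = 9.2206 MW

9.2206


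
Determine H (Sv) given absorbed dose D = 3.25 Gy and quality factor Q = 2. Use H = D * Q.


H = D * Q
H = 3.25 * 2
H = 6.5000 Sv

6.5000


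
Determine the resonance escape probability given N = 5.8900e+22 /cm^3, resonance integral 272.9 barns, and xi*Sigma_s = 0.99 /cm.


p = exp(-N * I * 1e-24 / (xi*Sigma_s))
p = exp(-5.8900e+22 * 272.9 * 1e-24 / 0.99)
p = 8.8863e-08

8.8863e-08


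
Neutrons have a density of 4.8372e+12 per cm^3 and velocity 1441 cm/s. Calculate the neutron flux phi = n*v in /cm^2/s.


phi = n * v
phi = 4.8372e+12 * 1441
phi = 6.9704e+15 /cm^2/s

6.9704e+15


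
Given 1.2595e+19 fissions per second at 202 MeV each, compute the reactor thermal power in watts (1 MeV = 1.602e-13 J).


P = fission_rate * E_MeV * 1.602e-13
P = 1.2595e+19 * 202 * 1.602e-13
P = 4.0758e+08 W

4.0758e+08


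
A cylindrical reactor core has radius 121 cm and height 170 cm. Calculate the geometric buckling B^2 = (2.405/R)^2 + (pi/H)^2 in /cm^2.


B^2 = (2.405/R)^2 + (pi/H)^2
B^2 = (2.405/121)^2 + (pi/170)^2
B^2 = 7.3657e-04 /cm^2

7.3657e-04


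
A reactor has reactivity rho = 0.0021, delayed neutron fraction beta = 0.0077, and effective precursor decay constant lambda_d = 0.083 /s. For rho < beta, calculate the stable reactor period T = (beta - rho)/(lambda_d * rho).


T = (beta - rho) / (lambda_d * rho)
T = (0.0077 - 0.0021) / (0.083 * 0.0021)
T = 32.129 s

32.129


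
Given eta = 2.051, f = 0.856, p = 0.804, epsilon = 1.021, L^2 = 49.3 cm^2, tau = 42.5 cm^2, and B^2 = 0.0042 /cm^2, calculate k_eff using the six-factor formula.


k_inf = eta*f*p*eps = 2.051*0.856*0.804*1.021 = 1.441190
P_TNL = 1/(1 + L^2*B^2) = 1/(1 + 49.3*0.0042) = 0.8284592
P_FNL = exp(-B^2*tau) = exp(-0.0042*42.5) = 0.8365241
k_eff = k_inf * P_TNL * P_FNL = 1.441190 * 0.8284592 * 0.8365241
k_eff = 0.99878

0.99878


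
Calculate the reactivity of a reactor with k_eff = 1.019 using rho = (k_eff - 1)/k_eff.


rho = (k_eff - 1) / k_eff
rho = (1.019 - 1) / 1.019
rho = 0.018646

0.018646


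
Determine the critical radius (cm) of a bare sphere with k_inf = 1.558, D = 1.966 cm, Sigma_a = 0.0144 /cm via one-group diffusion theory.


L^2 = D / Sigma_a = 1.966 / 0.0144 = 136.5278 cm^2
B_m^2 = (k_inf - 1) / L^2 = (1.558 - 1) / 136.5278 = 0.004087080 /cm^2
For a bare sphere: B_g = pi/R, so R_c = pi / sqrt(B_m^2)
R_c = pi / sqrt(0.004087080) = 49.141 cm

49.141


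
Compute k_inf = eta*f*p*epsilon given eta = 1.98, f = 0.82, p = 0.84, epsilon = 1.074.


k_inf = eta * f * p * epsilon
k_inf = 1.98 * 0.82 * 0.84 * 1.074
k_inf = 1.4647

1.4647


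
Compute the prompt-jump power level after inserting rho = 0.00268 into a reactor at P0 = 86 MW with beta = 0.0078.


P1/P0 = beta / (beta - rho)
P1/P0 = 0.0078 / (0.0078 - 0.00268) = 1.523438
P1 = 86 * 1.523438 = 131.02 MW

131.02


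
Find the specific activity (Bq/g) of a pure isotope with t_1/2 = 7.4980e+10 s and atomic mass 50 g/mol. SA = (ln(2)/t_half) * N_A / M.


lambda = ln(2) / t_half = ln(2) / 7.4980e+10 = 9.244428e-12 /s
SA = lambda * N_A / M
SA = 9.244428e-12 * 6.022e23 / 50
SA = 1.1134e+11 Bq/g

1.1134e+11


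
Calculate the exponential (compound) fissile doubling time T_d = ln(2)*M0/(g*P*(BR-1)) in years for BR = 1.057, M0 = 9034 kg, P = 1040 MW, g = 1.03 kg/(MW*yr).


Breeding gain G = BR - 1 = 1.057 - 1 = 0.057
Fissile production rate = g * P * G = 1.03 * 1040 * 0.057 = 61.0584 kg/yr
T_d = ln(2) * M0 / (g * P * G)
T_d = ln(2) * 9034 / 61.0584 = 102.56 yr

102.56


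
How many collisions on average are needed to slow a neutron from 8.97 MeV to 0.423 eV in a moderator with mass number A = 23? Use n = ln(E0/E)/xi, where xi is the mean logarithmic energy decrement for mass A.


xi = 1 + (A-1)^2/(2A)*ln((A-1)/(A+1)) = 0.08448899 (for A = 23)
n = ln(E0/E) / xi
n = ln(8.97e6 / 0.423) / 0.08448899
n = ln(2.120567e+07) / 0.08448899 = 199.67

199.67


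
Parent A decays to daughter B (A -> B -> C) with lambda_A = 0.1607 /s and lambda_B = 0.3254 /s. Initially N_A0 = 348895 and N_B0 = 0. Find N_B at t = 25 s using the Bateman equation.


N_B(t) = lambda_A * N_A0 / (lambda_B - lambda_A) * [exp(-lambda_A*t) - exp(-lambda_B*t)]
exp(-0.1607*25) = 0.01799790; exp(-0.3254*25) = 2.930990e-04
N_B = 0.1607 * 348895 / (0.3254 - 0.1607) * (0.01799790 - 2.930990e-04)
N_B = 6027.1

6027.1


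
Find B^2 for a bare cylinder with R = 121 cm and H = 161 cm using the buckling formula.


B^2 = (2.405/R)^2 + (pi/H)^2
B^2 = (2.405/121)^2 + (pi/161)^2
B^2 = 7.7581e-04 /cm^2

7.7581e-04


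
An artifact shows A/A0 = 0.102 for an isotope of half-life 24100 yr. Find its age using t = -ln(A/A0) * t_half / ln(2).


lambda = ln(2) / t_half = ln(2) / 24100 = 2.876129e-05 /yr
t = -ln(A/A0) / lambda
t = -ln(0.102) / 2.876129e-05
t = 79370 yr

79370


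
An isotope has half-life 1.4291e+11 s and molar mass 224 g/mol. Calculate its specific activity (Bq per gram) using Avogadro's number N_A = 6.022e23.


lambda = ln(2) / t_half = ln(2) / 1.4291e+11 = 4.850236e-12 /s
SA = lambda * N_A / M
SA = 4.850236e-12 * 6.022e23 / 224
SA = 1.3039e+10 Bq/g

1.3039e+10


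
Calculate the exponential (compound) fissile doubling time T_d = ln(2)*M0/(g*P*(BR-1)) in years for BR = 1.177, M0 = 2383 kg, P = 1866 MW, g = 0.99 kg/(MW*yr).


Breeding gain G = BR - 1 = 1.177 - 1 = 0.177
Fissile production rate = g * P * G = 0.99 * 1866 * 0.177 = 326.97918 kg/yr
T_d = ln(2) * M0 / (g * P * G)
T_d = ln(2) * 2383 / 326.97918 = 5.0516 yr

5.0516


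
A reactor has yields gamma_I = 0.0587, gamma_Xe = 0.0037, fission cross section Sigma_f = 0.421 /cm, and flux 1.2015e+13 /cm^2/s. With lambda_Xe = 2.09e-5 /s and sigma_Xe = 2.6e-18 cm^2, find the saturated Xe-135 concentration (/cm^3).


Xe_eq = (gamma_I + gamma_Xe) * Sigma_f * phi / (lambda_Xe + sigma_Xe * phi)
Numerator = (0.0587 + 0.0037) * 0.421 * 1.2015e+13 = 3.156389e+11
Denominator = 2.09e-5 + 2.6e-18 * 1.2015e+13 = 5.213900e-05
Xe_eq = 3.156389e+11 / 5.213900e-05 = 6.0538e+15 /cm^3

6.0538e+15


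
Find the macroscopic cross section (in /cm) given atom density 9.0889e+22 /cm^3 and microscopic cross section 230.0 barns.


Sigma = N * sigma_barns * 1e-24
Sigma = 9.0889e+22 * 230.0 * 1e-24
Sigma = 20.904 /cm

20.904


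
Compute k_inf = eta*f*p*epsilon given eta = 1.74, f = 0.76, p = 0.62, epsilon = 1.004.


k_inf = eta * f * p * epsilon
k_inf = 1.74 * 0.76 * 0.62 * 1.004
k_inf = 0.82317

0.82317


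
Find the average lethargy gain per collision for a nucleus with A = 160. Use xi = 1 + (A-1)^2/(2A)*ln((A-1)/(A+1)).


xi = 1 + (A-1)^2/(2A) * ln((A-1)/(A+1))
xi = 1 + (160-1)^2/(2*160) * ln((160-1)/(160 +1))
xi = 0.012448

0.012448


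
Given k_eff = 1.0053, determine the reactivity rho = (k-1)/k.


rho = (k_eff - 1) / k_eff
rho = (1.0053 - 1) / 1.0053
rho = 0.0052721

0.0052721


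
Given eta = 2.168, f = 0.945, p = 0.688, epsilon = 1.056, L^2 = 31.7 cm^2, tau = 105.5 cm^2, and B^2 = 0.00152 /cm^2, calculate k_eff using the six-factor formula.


k_inf = eta*f*p*eps = 2.168*0.945*0.688*1.056 = 1.488482
P_TNL = 1/(1 + L^2*B^2) = 1/(1 + 31.7*0.00152) = 0.9540310
P_FNL = exp(-B^2*tau) = exp(-0.00152*105.5) = 0.8518371
k_eff = k_inf * P_TNL * P_FNL = 1.488482 * 0.9540310 * 0.8518371
k_eff = 1.2097

1.2097


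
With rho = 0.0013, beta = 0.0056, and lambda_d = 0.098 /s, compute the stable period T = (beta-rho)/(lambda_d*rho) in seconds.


T = (beta - rho) / (lambda_d * rho)
T = (0.0056 - 0.0013) / (0.098 * 0.0013)
T = 33.752 s

33.752


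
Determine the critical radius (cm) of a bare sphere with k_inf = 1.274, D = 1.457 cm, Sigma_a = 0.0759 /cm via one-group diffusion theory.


L^2 = D / Sigma_a = 1.457 / 0.0759 = 19.19631 cm^2
B_m^2 = (k_inf - 1) / L^2 = (1.274 - 1) / 19.19631 = 0.01427358 /cm^2
For a bare sphere: B_g = pi/R, so R_c = pi / sqrt(B_m^2)
R_c = pi / sqrt(0.01427358) = 26.296 cm

26.296


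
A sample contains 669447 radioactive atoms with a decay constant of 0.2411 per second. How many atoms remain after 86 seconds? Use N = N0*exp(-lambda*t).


N = N0 * exp(-lambda * t)
N = 669447 * exp(-0.2411 * 86)
N = 6.6190e-04

6.6190e-04


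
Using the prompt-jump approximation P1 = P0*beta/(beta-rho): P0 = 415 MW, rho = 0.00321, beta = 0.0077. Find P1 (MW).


P1/P0 = beta / (beta - rho)
P1/P0 = 0.0077 / (0.0077 - 0.00321) = 1.714922
P1 = 415 * 1.714922 = 711.69 MW

711.69


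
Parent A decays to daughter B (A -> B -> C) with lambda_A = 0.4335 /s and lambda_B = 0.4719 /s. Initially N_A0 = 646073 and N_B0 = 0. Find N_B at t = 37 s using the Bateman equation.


N_B(t) = lambda_A * N_A0 / (lambda_B - lambda_A) * [exp(-lambda_A*t) - exp(-lambda_B*t)]
exp(-0.4335*37) = 1.081767e-07; exp(-0.4719*37) = 2.612691e-08
N_B = 0.4335 * 646073 / (0.4719 - 0.4335) * (1.081767e-07 - 2.612691e-08)
N_B = 0.59843

0.59843


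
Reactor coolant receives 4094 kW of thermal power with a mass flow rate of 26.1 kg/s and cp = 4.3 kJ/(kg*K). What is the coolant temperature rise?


dT = Q / (m_dot * cp)
dT = 4094 / (26.1 * 4.3)
dT = 36.479 C

36.479


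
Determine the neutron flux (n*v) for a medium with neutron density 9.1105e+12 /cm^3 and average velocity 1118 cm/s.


phi = n * v
phi = 9.1105e+12 * 1118
phi = 1.0186e+16 /cm^2/s

1.0186e+16


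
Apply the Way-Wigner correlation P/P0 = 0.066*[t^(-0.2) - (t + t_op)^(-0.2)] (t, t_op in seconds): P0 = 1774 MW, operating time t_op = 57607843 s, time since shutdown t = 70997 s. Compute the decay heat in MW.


P/P0 = 0.066 * [t^(-0.2) - (t + t_op)^(-0.2)]
P/P0 = 0.066 * [70997^(-0.2) - (70997 + 57607843)^(-0.2)]
P/P0 = 0.066 * [0.1070908 - 0.02804121] = 0.005217273
P = 1774 * 0.005217273 = 9.2554 MW

9.2554


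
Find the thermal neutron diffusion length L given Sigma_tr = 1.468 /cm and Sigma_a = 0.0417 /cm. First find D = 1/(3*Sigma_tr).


D = 1 / (3 * Sigma_tr) = 1 / (3 * 1.468) = 0.2270663 cm
L = sqrt(D / Sigma_a)
L = sqrt(0.2270663 / 0.0417)
L = 2.3335 cm

2.3335


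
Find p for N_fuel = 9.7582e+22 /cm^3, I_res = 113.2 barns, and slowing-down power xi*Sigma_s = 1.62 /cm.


p = exp(-N * I * 1e-24 / (xi*Sigma_s))
p = exp(-9.7582e+22 * 113.2 * 1e-24 / 1.62)
p = 0.0010931

0.0010931


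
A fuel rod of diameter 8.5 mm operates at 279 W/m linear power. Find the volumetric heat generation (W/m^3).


r = D / 2 / 1000 = 8.5 / 2 / 1000 = 0.00425 m
q''' = q' / (pi * r^2)
q''' = 279 / (pi * 0.00425^2)
q''' = 4.9167e+06 W/m^3

4.9167e+06


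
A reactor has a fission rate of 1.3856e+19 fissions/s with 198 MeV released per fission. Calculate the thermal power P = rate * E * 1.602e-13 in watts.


P = fission_rate * E_MeV * 1.602e-13
P = 1.3856e+19 * 198 * 1.602e-13
P = 4.3951e+08 W

4.3951e+08


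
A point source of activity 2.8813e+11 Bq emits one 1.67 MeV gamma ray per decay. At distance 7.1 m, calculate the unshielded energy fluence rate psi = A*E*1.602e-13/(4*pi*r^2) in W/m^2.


psi = A * E * 1.602e-13 / (4*pi*r^2)
psi = 2.8813e+11 * 1.67 * 1.602e-13 / (4*pi*7.1^2)
psi = 1.2169e-04 W/m^2

1.2169e-04


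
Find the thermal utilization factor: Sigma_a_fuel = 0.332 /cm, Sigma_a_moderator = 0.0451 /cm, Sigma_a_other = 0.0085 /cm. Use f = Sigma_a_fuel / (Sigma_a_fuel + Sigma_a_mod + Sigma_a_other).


f = Sigma_a_fuel / (Sigma_a_fuel + Sigma_a_mod + Sigma_a_other)
f = 0.332 / (0.332 + 0.0451 + 0.0085)
f = 0.86100

0.86100


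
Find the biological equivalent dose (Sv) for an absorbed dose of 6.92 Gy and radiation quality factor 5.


H = D * Q
H = 6.92 * 5
H = 34.600 Sv

34.600


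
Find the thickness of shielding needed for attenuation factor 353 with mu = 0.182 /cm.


x = ln(factor) / mu
x = ln(353) / 0.182
x = 32.233 cm

32.233


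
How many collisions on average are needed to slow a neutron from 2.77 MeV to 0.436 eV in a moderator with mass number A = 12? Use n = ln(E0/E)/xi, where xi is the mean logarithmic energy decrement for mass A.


xi = 1 + (A-1)^2/(2A)*ln((A-1)/(A+1)) = 0.1577690 (for A = 12)
n = ln(E0/E) / xi
n = ln(2.77e6 / 0.436) / 0.1577690
n = ln(6.353211e+06) / 0.1577690 = 99.287

99.287


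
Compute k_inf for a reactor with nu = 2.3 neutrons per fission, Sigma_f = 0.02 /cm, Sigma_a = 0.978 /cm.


k_inf = nu * Sigma_f / Sigma_a
k_inf = 2.3 * 0.02 / 0.978
k_inf = 0.047035

0.047035


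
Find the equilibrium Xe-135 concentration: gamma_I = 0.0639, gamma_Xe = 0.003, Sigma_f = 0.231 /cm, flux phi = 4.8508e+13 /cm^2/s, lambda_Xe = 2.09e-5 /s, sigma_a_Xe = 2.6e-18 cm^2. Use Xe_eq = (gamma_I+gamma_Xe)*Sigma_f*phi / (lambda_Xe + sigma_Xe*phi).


Xe_eq = (gamma_I + gamma_Xe) * Sigma_f * phi / (lambda_Xe + sigma_Xe * phi)
Numerator = (0.0639 + 0.003) * 0.231 * 4.8508e+13 = 7.496378e+11
Denominator = 2.09e-5 + 2.6e-18 * 4.8508e+13 = 1.470208e-04
Xe_eq = 7.496378e+11 / 1.470208e-04 = 5.0989e+15 /cm^3

5.0989e+15


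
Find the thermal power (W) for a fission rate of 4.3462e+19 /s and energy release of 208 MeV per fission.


P = fission_rate * E_MeV * 1.602e-13
P = 4.3462e+19 * 208 * 1.602e-13
P = 1.4482e+09 W

1.4482e+09


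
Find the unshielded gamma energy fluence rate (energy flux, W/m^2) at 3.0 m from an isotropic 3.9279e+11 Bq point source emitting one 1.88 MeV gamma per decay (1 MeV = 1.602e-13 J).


psi = A * E * 1.602e-13 / (4*pi*r^2)
psi = 3.9279e+11 * 1.88 * 1.602e-13 / (4*pi*3.0^2)
psi = 0.0010460 W/m^2

0.0010460


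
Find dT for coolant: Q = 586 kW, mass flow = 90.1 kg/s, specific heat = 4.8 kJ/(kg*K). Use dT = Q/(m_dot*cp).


dT = Q / (m_dot * cp)
dT = 586 / (90.1 * 4.8)
dT = 1.3550 C

1.3550


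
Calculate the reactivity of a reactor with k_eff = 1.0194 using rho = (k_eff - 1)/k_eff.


rho = (k_eff - 1) / k_eff
rho = (1.0194 - 1) / 1.0194
rho = 0.019031

0.019031


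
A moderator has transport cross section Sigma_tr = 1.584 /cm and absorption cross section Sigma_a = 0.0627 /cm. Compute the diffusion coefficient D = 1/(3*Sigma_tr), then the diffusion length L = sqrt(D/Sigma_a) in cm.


D = 1 / (3 * Sigma_tr) = 1 / (3 * 1.584) = 0.2104377 cm
L = sqrt(D / Sigma_a)
L = sqrt(0.2104377 / 0.0627)
L = 1.8320 cm

1.8320


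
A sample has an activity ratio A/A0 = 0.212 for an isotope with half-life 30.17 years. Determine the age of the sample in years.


lambda = ln(2) / t_half = ln(2) / 30.17 = 0.02297472 /yr
t = -ln(A/A0) / lambda
t = -ln(0.212) / 0.02297472
t = 67.516 yr

67.516


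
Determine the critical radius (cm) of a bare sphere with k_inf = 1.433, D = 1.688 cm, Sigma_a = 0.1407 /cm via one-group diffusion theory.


L^2 = D / Sigma_a = 1.688 / 0.1407 = 11.99716 cm^2
B_m^2 = (k_inf - 1) / L^2 = (1.433 - 1) / 11.99716 = 0.03609188 /cm^2
For a bare sphere: B_g = pi/R, so R_c = pi / sqrt(B_m^2)
R_c = pi / sqrt(0.03609188) = 16.537 cm

16.537


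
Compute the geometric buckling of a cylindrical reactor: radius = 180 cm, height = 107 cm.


B^2 = (2.405/R)^2 + (pi/H)^2
B^2 = (2.405/180)^2 + (pi/107)^2
B^2 = 0.0010406 /cm^2

0.0010406


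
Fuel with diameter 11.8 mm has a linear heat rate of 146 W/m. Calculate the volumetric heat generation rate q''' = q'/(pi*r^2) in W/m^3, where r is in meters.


r = D / 2 / 1000 = 11.8 / 2 / 1000 = 0.0059 m
q''' = q' / (pi * r^2)
q''' = 146 / (pi * 0.0059^2)
q''' = 1.3351e+06 W/m^3

1.3351e+06


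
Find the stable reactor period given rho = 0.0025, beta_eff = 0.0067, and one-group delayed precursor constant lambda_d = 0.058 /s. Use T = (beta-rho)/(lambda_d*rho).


T = (beta - rho) / (lambda_d * rho)
T = (0.0067 - 0.0025) / (0.058 * 0.0025)
T = 28.966 s

28.966


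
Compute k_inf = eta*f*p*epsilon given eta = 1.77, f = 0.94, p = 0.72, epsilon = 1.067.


k_inf = eta * f * p * epsilon
k_inf = 1.77 * 0.94 * 0.72 * 1.067
k_inf = 1.2782

1.2782


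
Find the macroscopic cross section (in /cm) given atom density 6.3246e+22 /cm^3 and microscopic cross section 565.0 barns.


Sigma = N * sigma_barns * 1e-24
Sigma = 6.3246e+22 * 565.0 * 1e-24
Sigma = 35.734 /cm

35.734


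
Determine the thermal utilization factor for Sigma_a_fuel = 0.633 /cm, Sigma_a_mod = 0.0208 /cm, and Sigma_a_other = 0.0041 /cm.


f = Sigma_a_fuel / (Sigma_a_fuel + Sigma_a_mod + Sigma_a_other)
f = 0.633 / (0.633 + 0.0208 + 0.0041)
f = 0.96215

0.96215


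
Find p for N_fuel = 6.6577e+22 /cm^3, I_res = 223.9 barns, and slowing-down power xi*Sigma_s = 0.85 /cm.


p = exp(-N * I * 1e-24 / (xi*Sigma_s))
p = exp(-6.6577e+22 * 223.9 * 1e-24 / 0.85)
p = 2.4194e-08

2.4194e-08


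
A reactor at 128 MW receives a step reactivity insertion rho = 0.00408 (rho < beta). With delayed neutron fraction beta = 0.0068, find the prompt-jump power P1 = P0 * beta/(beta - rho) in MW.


P1/P0 = beta / (beta - rho)
P1/P0 = 0.0068 / (0.0068 - 0.00408) = 2.500000
P1 = 128 * 2.500000 = 320.00 MW

320.00


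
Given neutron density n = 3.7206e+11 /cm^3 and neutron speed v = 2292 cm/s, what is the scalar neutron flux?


phi = n * v
phi = 3.7206e+11 * 2292
phi = 8.5276e+14 /cm^2/s

8.5276e+14


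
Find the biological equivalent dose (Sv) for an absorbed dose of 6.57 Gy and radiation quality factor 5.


H = D * Q
H = 6.57 * 5
H = 32.850 Sv

32.850


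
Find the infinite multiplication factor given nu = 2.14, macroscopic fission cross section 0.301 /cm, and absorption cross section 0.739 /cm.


k_inf = nu * Sigma_f / Sigma_a
k_inf = 2.14 * 0.301 / 0.739
k_inf = 0.87164

0.87164


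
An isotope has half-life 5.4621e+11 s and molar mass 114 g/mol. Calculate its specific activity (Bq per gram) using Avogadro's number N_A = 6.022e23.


lambda = ln(2) / t_half = ln(2) / 5.4621e+11 = 1.269012e-12 /s
SA = lambda * N_A / M
SA = 1.269012e-12 * 6.022e23 / 114
SA = 6.7035e+09 Bq/g

6.7035e+09


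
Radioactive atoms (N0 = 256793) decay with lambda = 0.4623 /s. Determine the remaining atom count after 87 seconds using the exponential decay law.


N = N0 * exp(-lambda * t)
N = 256793 * exp(-0.4623 * 87)
N = 8.7542e-13

8.7542e-13


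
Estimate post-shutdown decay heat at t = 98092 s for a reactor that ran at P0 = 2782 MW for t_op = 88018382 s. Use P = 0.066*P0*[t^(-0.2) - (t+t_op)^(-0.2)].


P/P0 = 0.066 * [t^(-0.2) - (t + t_op)^(-0.2)]
P/P0 = 0.066 * [98092^(-0.2) - (98092 + 88018382)^(-0.2)]
P/P0 = 0.066 * [0.1003860 - 0.02576253] = 0.004925149
P = 2782 * 0.004925149 = 13.702 MW

13.702


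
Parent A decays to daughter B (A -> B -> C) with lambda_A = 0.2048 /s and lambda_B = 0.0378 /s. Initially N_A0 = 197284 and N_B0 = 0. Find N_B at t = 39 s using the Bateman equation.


N_B(t) = lambda_A * N_A0 / (lambda_B - lambda_A) * [exp(-lambda_A*t) - exp(-lambda_B*t)]
exp(-0.2048*39) = 3.397841e-04; exp(-0.0378*39) = 0.2289618
N_B = 0.2048 * 197284 / (0.0378 - 0.2048) * (3.397841e-04 - 0.2289618)
N_B = 55313

55313


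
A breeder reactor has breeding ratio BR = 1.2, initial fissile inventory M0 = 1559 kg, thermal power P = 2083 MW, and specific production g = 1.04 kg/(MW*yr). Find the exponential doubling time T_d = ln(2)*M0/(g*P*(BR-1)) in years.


Breeding gain G = BR - 1 = 1.2 - 1 = 0.2
Fissile production rate = g * P * G = 1.04 * 2083 * 0.2 = 433.264 kg/yr
T_d = ln(2) * M0 / (g * P * G)
T_d = ln(2) * 1559 / 433.264 = 2.4941 yr

2.4941


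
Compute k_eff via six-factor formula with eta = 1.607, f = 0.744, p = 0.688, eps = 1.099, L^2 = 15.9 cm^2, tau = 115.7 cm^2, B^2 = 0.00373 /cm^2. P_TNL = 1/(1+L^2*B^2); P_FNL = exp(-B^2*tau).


k_inf = eta*f*p*eps = 1.607*0.744*0.688*1.099 = 0.9040136
P_TNL = 1/(1 + L^2*B^2) = 1/(1 + 15.9*0.00373) = 0.9440134
P_FNL = exp(-B^2*tau) = exp(-0.00373*115.7) = 0.6494944
k_eff = k_inf * P_TNL * P_FNL = 0.9040136 * 0.9440134 * 0.6494944
k_eff = 0.55428

0.55428


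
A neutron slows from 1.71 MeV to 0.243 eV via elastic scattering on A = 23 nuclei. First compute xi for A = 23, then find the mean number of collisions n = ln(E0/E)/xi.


xi = 1 + (A-1)^2/(2A)*ln((A-1)/(A+1)) = 0.08448899 (for A = 23)
n = ln(E0/E) / xi
n = ln(1.71e6 / 0.243) / 0.08448899
n = ln(7.037037e+06) / 0.08448899 = 186.61

186.61


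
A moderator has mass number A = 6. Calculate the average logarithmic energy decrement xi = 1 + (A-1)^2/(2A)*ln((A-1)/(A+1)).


xi = 1 + (A-1)^2/(2A) * ln((A-1)/(A+1))
xi = 1 + (6-1)^2/(2*6) * ln((6-1)/(6 +1))
xi = 0.29902

0.29902


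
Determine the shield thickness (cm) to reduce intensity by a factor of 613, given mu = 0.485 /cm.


x = ln(factor) / mu
x = ln(613) / 0.485
x = 13.234 cm

13.234


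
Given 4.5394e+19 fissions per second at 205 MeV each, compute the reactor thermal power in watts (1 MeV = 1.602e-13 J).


P = fission_rate * E_MeV * 1.602e-13
P = 4.5394e+19 * 205 * 1.602e-13
P = 1.4908e+09 W

1.4908e+09
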